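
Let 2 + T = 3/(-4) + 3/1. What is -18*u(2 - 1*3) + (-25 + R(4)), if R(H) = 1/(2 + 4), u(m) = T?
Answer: -88/3 ≈ -29.333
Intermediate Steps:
T = 1/4 (T = -2 + (3/(-4) + 3/1) = -2 + (3*(-1/4) + 3*1) = -2 + (-3/4 + 3) = -2 + 9/4 = 1/4 ≈ 0.25000)
u(m) = 1/4
R(H) = 1/6
-18*u(2 - 1*3) + (-25 + R(4)) = -18*1/4 + (-25 + 1/6) = -9/2 - 149/6 = -88/3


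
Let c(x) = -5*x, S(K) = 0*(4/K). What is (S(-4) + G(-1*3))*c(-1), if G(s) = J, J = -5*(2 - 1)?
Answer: -25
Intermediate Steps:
J = -5 (J = -5*1 = -5)
G(s) = -5
S(K) = 0
(S(-4) + G(-1*3))*c(-1) = (0 - 5)*(-5*(-1)) = -5*5 = -25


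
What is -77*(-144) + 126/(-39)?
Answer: 144102/13 ≈ 11085.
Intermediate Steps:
-77*(-144) + 126/(-39) = 11088 + 126*(-1/39) = 11088 - 42/13 = 144102/13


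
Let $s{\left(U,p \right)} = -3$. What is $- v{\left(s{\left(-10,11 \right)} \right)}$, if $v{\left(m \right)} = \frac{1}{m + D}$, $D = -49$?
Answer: $\frac{1}{52} \approx 0.019231$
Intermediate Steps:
$v{\left(m \right)} = \frac{1}{-49 + m}$ ($v{\left(m \right)} = \frac{1}{m - 49} = \frac{1}{-49 + m}$)
$- v{\left(s{\left(-10,11 \right)} \right)} = - \frac{1}{-49 - 3} = - \frac{1}{-52} = \left(-1\right) \left(- \frac{1}{52}\right) = \frac{1}{52}$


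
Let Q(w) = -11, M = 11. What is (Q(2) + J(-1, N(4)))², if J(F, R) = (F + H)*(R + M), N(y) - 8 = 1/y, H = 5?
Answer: 4356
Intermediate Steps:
N(y) = 8 + 1/y
J(F, R) = (5 + F)*(11 + R) (J(F, R) = (F + 5)*(R + 11) = (5 + F)*(11 + R))
(Q(2) + J(-1, N(4)))² = (-11 + (55 + 5*(8 + 1/4) + 11*(-1) - (8 + 1/4)))² = (-11 + (55 + 5*(8 + ¼) - 11 - (8 + ¼)))² = (-11 + (55 + 5*(33/4) - 11 - 1*33/4))² = (-11 + (55 + 165/4 - 11 - 33/4))² = (-11 + 77)² = 66² = 4356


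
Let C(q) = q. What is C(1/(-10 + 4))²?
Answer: 1/36 ≈ 0.027778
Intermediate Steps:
C(1/(-10 + 4))² = (1/(-10 + 4))² = (1/(-6))² = (-⅙)² = 1/36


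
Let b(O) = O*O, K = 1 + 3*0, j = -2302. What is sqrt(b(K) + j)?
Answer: I*sqrt(2301) ≈ 47.969*I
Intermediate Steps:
K = 1 (K = 1 + 0 = 1)
b(O) = O**2
sqrt(b(K) + j) = sqrt(1**2 - 2302) = sqrt(1 - 2302) = sqrt(-2301) = I*sqrt(2301)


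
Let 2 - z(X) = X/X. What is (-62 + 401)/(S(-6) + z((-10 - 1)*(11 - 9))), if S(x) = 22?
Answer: 339/23 ≈ 14.739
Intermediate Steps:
z(X) = 1 (z(X) = 2 - X/X = 2 - 1*1 = 2 - 1 = 1)
(-62 + 401)/(S(-6) + z((-10 - 1)*(11 - 9))) = (-62 + 401)/(22 + 1) = 339/23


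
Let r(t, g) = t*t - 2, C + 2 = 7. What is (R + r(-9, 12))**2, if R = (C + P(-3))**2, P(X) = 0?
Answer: 10816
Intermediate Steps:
C = 5 (C = -2 + 7 = 5)
r(t, g) = -2 + t**2 (r(t, g) = t**2 - 2 = -2 + t**2)
R = 25 (R = (5 + 0)**2 = 5**2 = 25)
(R + r(-9, 12))**2 = (25 + (-2 + (-9)**2))**2 = (25 + (-2 + 81))**2 = (25 + 79)**2 = 104**2 = 10816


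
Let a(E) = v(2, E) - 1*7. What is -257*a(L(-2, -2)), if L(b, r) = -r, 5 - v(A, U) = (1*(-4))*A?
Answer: -1542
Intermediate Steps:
v(A, U) = 5 + 4*A (v(A, U) = 5 - 1*(-4)*A = 5 - (-4)*A = 5 + 4*A)
a(E) = 6 (a(E) = (5 + 4*2) - 1*7 = (5 + 8) - 7 = 13 - 7 = 6)
-257*a(L(-2, -2)) = -257*6 = -1542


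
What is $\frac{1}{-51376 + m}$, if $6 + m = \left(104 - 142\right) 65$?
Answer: $- \frac{1}{53852} \approx -1.8569 \cdot 10^{-5}$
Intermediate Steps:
$m = -2476$ ($m = -6 + \left(104 - 142\right) 65 = -6 - 2470 = -2476$)
$\frac{1}{-51376 + m} = \frac{1}{-51376 - 2476} = \frac{1}{-53852} = - \frac{1}{53852}$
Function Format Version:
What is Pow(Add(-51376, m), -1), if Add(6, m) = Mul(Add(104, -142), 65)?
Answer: Rational(-1, 53852) ≈ -1.8569e-5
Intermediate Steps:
m = -2476 (m = Add(-6, Mul(Add(104, -142), 65)) = Add(-6, Mul(-38, 65)) = Add(-6, -2470) = -2476)
Pow(Add(-51376, m), -1) = Pow(Add(-51376, -2476), -1) = Pow(-53852, -1) = Rational(-1, 53852)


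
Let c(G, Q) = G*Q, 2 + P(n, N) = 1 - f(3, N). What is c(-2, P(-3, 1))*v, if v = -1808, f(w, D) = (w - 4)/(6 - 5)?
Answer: 0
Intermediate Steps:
f(w, D) = -4 + w (f(w, D) = (-4 + w)/1 = (-4 + w)*1 = -4 + w)
P(n, N) = 0 (P(n, N) = -2 + (1 - (-4 + 3)) = -2 + (1 - 1*(-1)) = -2 + (1 + 1) = -2 + 2 = 0)
c(-2, P(-3, 1))*v = -2*0*(-1808) = 0*(-1808) = 0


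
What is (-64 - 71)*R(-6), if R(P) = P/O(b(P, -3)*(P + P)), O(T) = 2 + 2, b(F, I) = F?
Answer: 405/2 ≈ 202.50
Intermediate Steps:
O(T) = 4
R(P) = P/4
(-64 - 71)*R(-6) = (-64 - 71)*((¼)*(-6)) = -135*(-3/2) = 405/2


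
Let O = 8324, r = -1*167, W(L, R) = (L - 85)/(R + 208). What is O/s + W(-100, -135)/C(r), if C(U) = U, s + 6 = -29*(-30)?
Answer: 25409431/2633256 ≈ 9.6494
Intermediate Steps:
W(L, R) = (-85 + L)/(208 + R)
r = -167
s = 864 (s = -6 - 29*(-30) = -6 + 870 = 864)
O/s + W(-100, -135)/C(r) = 8324/864 + ((-85 - 100)/(208 - 135))/(-167) = 8324*(1/864) + (-185/73)*(-1/167) = 2081/216 + ((1/73)*(-185))*(-1/167) = 2081/216 - 185/73*(-1/167) = 2081/216 + 185/12191 = 25409431/2633256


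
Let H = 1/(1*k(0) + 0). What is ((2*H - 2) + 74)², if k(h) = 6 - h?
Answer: 47089/9 ≈ 5232.1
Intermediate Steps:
H = ⅙ (H = 1/(1*(6 - 1*0) + 0) = 1/(1*(6 + 0) + 0) = 1/(1*6 + 0) = 1/(6 + 0) = 1/6 = ⅙ ≈ 0.16667)
((2*H - 2) + 74)² = ((2*(⅙) - 2) + 74)² = ((⅓ - 2) + 74)² = (-5/3 + 74)² = (217/3)² = 47089/9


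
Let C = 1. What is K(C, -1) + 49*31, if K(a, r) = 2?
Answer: 1521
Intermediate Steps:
K(C, -1) + 49*31 = 2 + 49*31 = 2 + 1519 = 1521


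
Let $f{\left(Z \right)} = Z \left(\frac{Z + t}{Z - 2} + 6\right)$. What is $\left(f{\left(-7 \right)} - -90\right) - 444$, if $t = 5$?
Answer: $- \frac{3578}{9} \approx -397.56$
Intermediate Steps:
$f{\left(Z \right)} = Z \left(6 + \frac{5 + Z}{-2 + Z}\right)$ ($f{\left(Z \right)} = Z \left(\frac{Z + 5}{Z - 2} + 6\right) = Z \left(\frac{5 + Z}{-2 + Z} + 6\right) = Z \left(6 + \frac{5 + Z}{-2 + Z}\right)$)
$\left(f{\left(-7 \right)} - -90\right) - 444 = \left(7 \left(-7\right) \frac{1}{-2 - 7} \left(-1 - 7\right) - -90\right) - 444 = \left(7 \left(-7\right) \frac{1}{-9} \left(-8\right) + 90\right) - 444 = \left(7 \left(-7\right) \left(- \frac{1}{9}\right) \left(-8\right) + 90\right) - 444 = \left(- \frac{392}{9} + 90\right) - 444 = \frac{418}{9} - 444 = - \frac{3578}{9}$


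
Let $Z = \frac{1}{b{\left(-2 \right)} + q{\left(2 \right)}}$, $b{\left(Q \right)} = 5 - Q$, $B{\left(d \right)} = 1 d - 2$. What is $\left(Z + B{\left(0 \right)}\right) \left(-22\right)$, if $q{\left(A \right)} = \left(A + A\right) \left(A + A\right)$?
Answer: $\frac{990}{23} \approx 43.043$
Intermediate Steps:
$q{\left(A \right)} = 4 A^{2}$ ($q{\left(A \right)} = 2 A 2 A = 4 A^{2}$)
$B{\left(d \right)} = -2 + d$ ($B{\left(d \right)} = d - 2 = -2 + d$)
$Z = \frac{1}{23}$ ($Z = \frac{1}{\left(5 - -2\right) + 4 \cdot 2^{2}} = \frac{1}{\left(5 + 2\right) + 4 \cdot 4} = \frac{1}{7 + 16} = \frac{1}{23} \approx 0.043478$)
$\left(Z + B{\left(0 \right)}\right) \left(-22\right) = \left(\frac{1}{23} + \left(-2 + 0\right)\right) \left(-22\right) = \left(\frac{1}{23} - 2\right) \left(-22\right) = \left(- \frac{45}{23}\right) \left(-22\right) = \frac{990}{23}$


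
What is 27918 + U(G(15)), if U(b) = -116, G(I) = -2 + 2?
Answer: 27802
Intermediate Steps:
G(I) = 0
27918 + U(G(15)) = 27918 - 116 = 27802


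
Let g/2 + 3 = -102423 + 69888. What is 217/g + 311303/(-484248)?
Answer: -1696952987/2626076904 ≈ -0.64619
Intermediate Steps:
g = -65076 (g = -6 + 2*(-102423 + 69888) = -6 + 2*(-32535) = -6 - 65070 = -65076)
217/g + 311303/(-484248) = 217/(-65076) + 311303/(-484248) = 217*(-1/65076) + 311303*(-1/484248) = -217/65076 - 311303/484248 = -1696952987/2626076904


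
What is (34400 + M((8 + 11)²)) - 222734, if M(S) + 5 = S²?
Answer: -58018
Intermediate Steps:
M(S) = -5 + S²
(34400 + M((8 + 11)²)) - 222734 = (34400 + (-5 + ((8 + 11)²)²)) - 222734 = (34400 + (-5 + (19²)²)) - 222734 = (34400 + (-5 + 361²)) - 222734 = (34400 + (-5 + 130321)) - 222734 = (34400 + 130316) - 222734 = 164716 - 222734 = -58018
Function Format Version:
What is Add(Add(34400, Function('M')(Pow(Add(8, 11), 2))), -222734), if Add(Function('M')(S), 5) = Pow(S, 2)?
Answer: -58018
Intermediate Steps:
Function('M')(S) = Add(-5, Pow(S, 2))
Add(Add(34400, Function('M')(Pow(Add(8, 11), 2))), -222734) = Add(Add(34400, Add(-5, Pow(Pow(Add(8, 11), 2), 2))), -222734) = Add(Add(34400, Add(-5, Pow(Pow(19, 2), 2))), -222734) = Add(Add(34400, Add(-5, Pow(361, 2))), -222734) = Add(Add(34400, Add(-5, 130321)), -222734) = Add(Add(34400, 130316), -222734) = Add(164716, -222734) = -58018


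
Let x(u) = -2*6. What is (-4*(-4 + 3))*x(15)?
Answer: -48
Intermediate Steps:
x(u) = -12
(-4*(-4 + 3))*x(15) = -4*(-4 + 3)*(-12) = -4*(-1)*(-12) = 4*(-12) = -48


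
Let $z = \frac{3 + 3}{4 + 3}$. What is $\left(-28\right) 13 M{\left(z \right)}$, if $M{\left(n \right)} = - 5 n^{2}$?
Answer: $\frac{9360}{7} \approx 1337.1$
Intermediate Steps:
$z = \frac{6}{7} \approx 0.85714$
$\left(-28\right) 13 M{\left(z \right)} = \left(-28\right) 13 \left(- 5 \left(\frac{6}{7}\right)^{2}\right) = - 364 \left(\left(-5\right) \frac{36}{49}\right) = \left(-364\right) \left(- \frac{180}{49}\right) = \frac{9360}{7}$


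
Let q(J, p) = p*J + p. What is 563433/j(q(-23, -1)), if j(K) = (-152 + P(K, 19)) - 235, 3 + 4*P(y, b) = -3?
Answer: -375622/259 ≈ -1450.3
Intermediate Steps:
P(y, b) = -3/2 (P(y, b) = -¾ + (¼)*(-3) = -¾ - ¾ = -3/2)
q(J, p) = p + J*p (q(J, p) = J*p + p = p + J*p)
j(K) = -777/2 (j(K) = (-152 - 3/2) - 235 = -307/2 - 235 = -777/2)
563433/j(q(-23, -1)) = 563433/(-777/2) = 563433*(-2/777) = -375622/259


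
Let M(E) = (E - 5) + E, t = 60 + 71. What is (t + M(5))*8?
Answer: 1088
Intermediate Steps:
t = 131
M(E) = -5 + 2*E (M(E) = (-5 + E) + E = -5 + 2*E)
(t + M(5))*8 = (131 + (-5 + 2*5))*8 = (131 + (-5 + 10))*8 = (131 + 5)*8 = 136*8 = 1088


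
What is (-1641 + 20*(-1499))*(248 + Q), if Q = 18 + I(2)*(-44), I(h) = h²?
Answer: -2845890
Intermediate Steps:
Q = -158 (Q = 18 + 2²*(-44) = 18 + 4*(-44) = 18 - 176 = -158)
(-1641 + 20*(-1499))*(248 + Q) = (-1641 + 20*(-1499))*(248 - 158) = (-1641 - 29980)*90 = -31621*90 = -2845890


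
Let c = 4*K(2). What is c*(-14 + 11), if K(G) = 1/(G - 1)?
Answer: -12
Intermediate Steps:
K(G) = 1/(-1 + G)
c = 4 (c = 4/(-1 + 2) = 4/1 = 4*1 = 4)
c*(-14 + 11) = 4*(-14 + 11) = 4*(-3) = -12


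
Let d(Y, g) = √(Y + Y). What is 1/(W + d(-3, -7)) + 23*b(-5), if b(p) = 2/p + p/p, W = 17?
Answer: 4088/295 - I*√6/295 ≈ 13.858 - 0.0083034*I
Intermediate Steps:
b(p) = 1 + 2/p (b(p) = 2/p + 1 = 1 + 2/p)
d(Y, g) = √2*√Y (d(Y, g) = √(2*Y) = √2*√Y)
1/(W + d(-3, -7)) + 23*b(-5) = 1/(17 + √2*√(-3)) + 23*((2 - 5)/(-5)) = 1/(17 + √2*(I*√3)) + 23*(-⅕*(-3)) = 1/(17 + I*√6) + 23*(⅗) = 1/(17 + I*√6) + 69/5 = 69/5 + 1/(17 + I*√6)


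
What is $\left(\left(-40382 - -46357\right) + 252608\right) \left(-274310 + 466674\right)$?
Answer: $49742060212$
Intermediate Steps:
$\left(\left(-40382 - -46357\right) + 252608\right) \left(-274310 + 466674\right) = \left(\left(-40382 + 46357\right) + 252608\right) 192364 = \left(5975 + 252608\right) 192364 = 258583 \cdot 192364 = 49742060212$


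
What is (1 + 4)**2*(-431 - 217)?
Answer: -16200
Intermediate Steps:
(1 + 4)**2*(-431 - 217) = 5**2*(-648) = 25*(-648) = -16200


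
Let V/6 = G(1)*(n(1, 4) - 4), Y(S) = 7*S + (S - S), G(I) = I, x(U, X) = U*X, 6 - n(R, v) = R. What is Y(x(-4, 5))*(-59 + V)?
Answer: 7420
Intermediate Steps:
n(R, v) = 6 - R
Y(S) = 7*S (Y(S) = 7*S + 0 = 7*S)
V = 6 (V = 6*(1*((6 - 1*1) - 4)) = 6*(1*((6 - 1) - 4)) = 6*(1*(5 - 4)) = 6*(1*1) = 6*1 = 6)
Y(x(-4, 5))*(-59 + V) = (7*(-4*5))*(-59 + 6) = (7*(-20))*(-53) = -140*(-53) = 7420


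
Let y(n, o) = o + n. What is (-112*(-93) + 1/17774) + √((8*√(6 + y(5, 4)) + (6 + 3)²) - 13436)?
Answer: 185133985/17774 + √(-13355 + 8*√15) ≈ 10416.0 + 115.43*I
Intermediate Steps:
y(n, o) = n + o
(-112*(-93) + 1/17774) + √((8*√(6 + y(5, 4)) + (6 + 3)²) - 13436) = (-112*(-93) + 1/17774) + √((8*√(6 + (5 + 4)) + (6 + 3)²) - 13436) = (10416 + 1/17774) + √((8*√(6 + 9) + 9²) - 13436) = 185133985/17774 + √((8*√15 + 81) - 13436) = 185133985/17774 + √((81 + 8*√15) - 13436) = 185133985/17774 + √(-13355 + 8*√15)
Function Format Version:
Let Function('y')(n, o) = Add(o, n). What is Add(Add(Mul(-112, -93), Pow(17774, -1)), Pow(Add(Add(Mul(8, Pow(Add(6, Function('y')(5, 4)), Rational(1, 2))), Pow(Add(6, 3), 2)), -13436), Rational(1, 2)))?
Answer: Add(Rational(185133985, 17774), Pow(Add(-13355, Mul(8, Pow(15, Rational(1, 2)))), Rational(1, 2))) ≈ Add(10416., Mul(115.43, I))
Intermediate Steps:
Function('y')(n, o) = Add(n, o)
Add(Add(Mul(-112, -93), Pow(17774, -1)), Pow(Add(Add(Mul(8, Pow(Add(6, Function('y')(5, 4)), Rational(1, 2))), Pow(Add(6, 3), 2)), -13436), Rational(1, 2))) = Add(Add(Mul(-112, -93), Pow(17774, -1)), Pow(Add(Add(Mul(8, Pow(Add(6, Add(5, 4)), Rational(1, 2))), Pow(Add(6, 3), 2)), -13436), Rational(1, 2))) = Add(Add(10416, Rational(1, 17774)), Pow(Add(Add(Mul(8, Pow(Add(6, 9), Rational(1, 2))), Pow(9, 2)), -13436), Rational(1, 2))) = Add(Rational(185133985, 17774), Pow(Add(Add(Mul(8, Pow(15, Rational(1, 2))), 81), -13436), Rational(1, 2))) = Add(Rational(185133985, 17774), Pow(Add(Add(81, Mul(8, Pow(15, Rational(1, 2)))), -13436), Rational(1, 2))) = Add(Rational(185133985, 17774), Pow(Add(-13355, Mul(8, Pow(15, Rational(1, 2)))), Rational(1, 2)))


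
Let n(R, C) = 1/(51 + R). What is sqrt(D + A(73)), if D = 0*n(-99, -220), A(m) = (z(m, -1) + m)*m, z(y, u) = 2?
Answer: 5*sqrt(219) ≈ 73.993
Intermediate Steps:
A(m) = m*(2 + m) (A(m) = (2 + m)*m = m*(2 + m))
D = 0 (D = 0/(51 - 99) = 0/(-48) = 0*(-1/48) = 0)
sqrt(D + A(73)) = sqrt(0 + 73*(2 + 73)) = sqrt(0 + 73*75) = sqrt(0 + 5475) = sqrt(5475) = 5*sqrt(219)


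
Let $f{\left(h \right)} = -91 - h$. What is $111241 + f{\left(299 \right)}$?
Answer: $110851$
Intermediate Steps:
$111241 + f{\left(299 \right)} = 111241 - 390 = 110851$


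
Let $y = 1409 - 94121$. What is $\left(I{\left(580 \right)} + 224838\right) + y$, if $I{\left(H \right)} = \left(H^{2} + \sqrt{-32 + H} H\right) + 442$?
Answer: $468968 + 1160 \sqrt{137} \approx 4.8255 \cdot 10^{5}$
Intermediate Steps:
$y = -92712$
$I{\left(H \right)} = 442 + H^{2} + H \sqrt{-32 + H}$ ($I{\left(H \right)} = \left(H^{2} + H \sqrt{-32 + H}\right) + 442 = 442 + H^{2} + H \sqrt{-32 + H}$)
$\left(I{\left(580 \right)} + 224838\right) + y = \left(\left(442 + 580^{2} + 580 \sqrt{-32 + 580}\right) + 224838\right) - 92712 = \left(\left(442 + 336400 + 580 \sqrt{548}\right) + 224838\right) - 92712 = \left(\left(442 + 336400 + 580 \cdot 2 \sqrt{137}\right) + 224838\right) - 92712 = \left(\left(442 + 336400 + 1160 \sqrt{137}\right) + 224838\right) - 92712 = \left(\left(336842 + 1160 \sqrt{137}\right) + 224838\right) - 92712 = \left(561680 + 1160 \sqrt{137}\right) - 92712 = 468968 + 1160 \sqrt{137}$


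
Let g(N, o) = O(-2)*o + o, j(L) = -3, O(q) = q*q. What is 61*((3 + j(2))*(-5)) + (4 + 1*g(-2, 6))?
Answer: 34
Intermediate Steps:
O(q) = q²
g(N, o) = 5*o (g(N, o) = (-2)²*o + o = 4*o + o = 5*o)
61*((3 + j(2))*(-5)) + (4 + 1*g(-2, 6)) = 61*((3 - 3)*(-5)) + (4 + 1*(5*6)) = 61*(0*(-5)) + (4 + 1*30) = 61*0 + (4 + 30) = 0 + 34 = 34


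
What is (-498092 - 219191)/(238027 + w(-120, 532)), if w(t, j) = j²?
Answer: -717283/521051 ≈ -1.3766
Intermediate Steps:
(-498092 - 219191)/(238027 + w(-120, 532)) = (-498092 - 219191)/(238027 + 532²) = -717283/(238027 + 283024) = -717283/521051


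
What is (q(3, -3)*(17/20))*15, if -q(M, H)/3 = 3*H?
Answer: 1377/4 ≈ 344.25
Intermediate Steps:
q(M, H) = -9*H
(q(3, -3)*(17/20))*15 = ((-9*(-3))*(17/20))*15 = (27*(17*(1/20)))*15 = (27*(17/20))*15 = (459/20)*15 = 1377/4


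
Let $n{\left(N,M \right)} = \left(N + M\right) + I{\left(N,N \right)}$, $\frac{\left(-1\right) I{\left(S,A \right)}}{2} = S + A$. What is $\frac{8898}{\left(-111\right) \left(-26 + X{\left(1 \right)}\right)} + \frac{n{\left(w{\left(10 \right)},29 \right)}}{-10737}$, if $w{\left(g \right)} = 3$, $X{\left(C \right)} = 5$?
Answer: $\frac{10610134}{2780883} \approx 3.8154$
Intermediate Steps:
$I{\left(S,A \right)} = - 2 A - 2 S$ ($I{\left(S,A \right)} = - 2 \left(S + A\right) = - 2 \left(A + S\right) = - 2 A - 2 S$)
$n{\left(N,M \right)} = M - 3 N$ ($n{\left(N,M \right)} = \left(N + M\right) - 4 N = \left(M + N\right) - 4 N = M - 3 N$)
$\frac{8898}{\left(-111\right) \left(-26 + X{\left(1 \right)}\right)} + \frac{n{\left(w{\left(10 \right)},29 \right)}}{-10737} = \frac{8898}{\left(-111\right) \left(-26 + 5\right)} + \frac{29 - 9}{-10737} = \frac{8898}{\left(-111\right) \left(-21\right)} + \left(29 - 9\right) \left(- \frac{1}{10737}\right) = \frac{8898}{2331} + 20 \left(- \frac{1}{10737}\right) = 8898 \cdot \frac{1}{2331} - \frac{20}{10737} = \frac{2966}{777} - \frac{20}{10737} = \frac{10610134}{2780883}$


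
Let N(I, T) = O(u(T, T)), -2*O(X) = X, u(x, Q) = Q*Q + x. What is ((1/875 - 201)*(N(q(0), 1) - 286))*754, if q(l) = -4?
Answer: 5436968836/125 ≈ 4.3496e+7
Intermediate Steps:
u(x, Q) = x + Q**2 (u(x, Q) = Q**2 + x = x + Q**2)
O(X) = -X/2
N(I, T) = -T/2 - T**2/2 (N(I, T) = -(T + T**2)/2 = -T/2 - T**2/2)
((1/875 - 201)*(N(q(0), 1) - 286))*754 = ((1/875 - 201)*((1/2)*1*(-1 - 1*1) - 286))*754 = ((1/875 - 201)*((1/2)*1*(-1 - 1) - 286))*754 = -175874*((1/2)*1*(-2) - 286)/875*754 = -175874*(-1 - 286)/875*754 = -175874/875*(-287)*754 = (7210834/125)*754 = 5436968836/125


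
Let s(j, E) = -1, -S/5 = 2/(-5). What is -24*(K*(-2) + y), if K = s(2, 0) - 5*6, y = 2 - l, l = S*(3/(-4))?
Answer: -1572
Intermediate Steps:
S = 2 (S = -10/(-5) = -10*(-1)/5 = -5*(-2/5) = 2)
l = -3/2 (l = 2*(3/(-4)) = 2*(3*(-1/4)) = 2*(-3/4) = -3/2 ≈ -1.5000)
y = 7/2 (y = 2 - 1*(-3/2) = 2 + 3/2 = 7/2 ≈ 3.5000)
K = -31 (K = -1 - 5*6 = -1 - 30 = -31)
-24*(K*(-2) + y) = -24*(-31*(-2) + 7/2) = -24*(62 + 7/2) = -24*131/2 = -1572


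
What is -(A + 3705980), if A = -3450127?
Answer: -255853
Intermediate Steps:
-(A + 3705980) = -(-3450127 + 3705980) = -1*255853 = -255853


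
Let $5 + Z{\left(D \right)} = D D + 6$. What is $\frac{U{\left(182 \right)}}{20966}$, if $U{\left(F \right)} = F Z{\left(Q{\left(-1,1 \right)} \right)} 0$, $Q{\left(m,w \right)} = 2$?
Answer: $0$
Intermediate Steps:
$Z{\left(D \right)} = 1 + D^{2}$ ($Z{\left(D \right)} = -5 + \left(D D + 6\right) = -5 + \left(D^{2} + 6\right) = -5 + \left(6 + D^{2}\right) = 1 + D^{2}$)
$U{\left(F \right)} = 0$ ($U{\left(F \right)} = F \left(1 + 2^{2}\right) 0 = F \left(1 + 4\right) 0 = F 5 \cdot 0 = 5 F 0 = 0$)
$\frac{U{\left(182 \right)}}{20966} = \frac{0}{20966} = 0 \cdot \frac{1}{20966} = 0$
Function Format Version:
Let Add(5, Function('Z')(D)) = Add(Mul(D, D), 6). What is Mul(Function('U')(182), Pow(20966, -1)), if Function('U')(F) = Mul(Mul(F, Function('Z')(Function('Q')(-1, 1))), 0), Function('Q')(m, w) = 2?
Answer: 0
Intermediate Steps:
Function('Z')(D) = Add(1, Pow(D, 2)) (Function('Z')(D) = Add(-5, Add(Mul(D, D), 6)) = Add(-5, Add(Pow(D, 2), 6)) = Add(-5, Add(6, Pow(D, 2))) = Add(1, Pow(D, 2)))
Function('U')(F) = 0 (Function('U')(F) = Mul(Mul(F, Add(1, Pow(2, 2))), 0) = Mul(Mul(F, Add(1, 4)), 0) = Mul(Mul(F, 5), 0) = Mul(Mul(5, F), 0) = 0)
Mul(Function('U')(182), Pow(20966, -1)) = Mul(0, Pow(20966, -1)) = Mul(0, Rational(1, 20966)) = 0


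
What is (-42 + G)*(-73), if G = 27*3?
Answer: -2847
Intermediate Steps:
G = 81
(-42 + G)*(-73) = (-42 + 81)*(-73) = 39*(-73) = -2847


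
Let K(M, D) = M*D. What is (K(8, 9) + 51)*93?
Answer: 11439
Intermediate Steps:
K(M, D) = D*M
(K(8, 9) + 51)*93 = (9*8 + 51)*93 = (72 + 51)*93 = 123*93 = 11439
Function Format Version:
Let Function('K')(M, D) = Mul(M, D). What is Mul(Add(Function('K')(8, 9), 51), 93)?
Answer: 11439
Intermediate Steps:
Function('K')(M, D) = Mul(D, M)
Mul(Add(Function('K')(8, 9), 51), 93) = Mul(Add(Mul(9, 8), 51), 93) = Mul(Add(72, 51), 93) = Mul(123, 93) = 11439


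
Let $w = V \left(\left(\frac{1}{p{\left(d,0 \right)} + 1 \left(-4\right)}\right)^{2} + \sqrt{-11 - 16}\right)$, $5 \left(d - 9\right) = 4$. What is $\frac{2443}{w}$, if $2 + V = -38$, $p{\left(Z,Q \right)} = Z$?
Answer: $- \frac{10272815}{152777696} + \frac{5183662449 i \sqrt{3}}{763888480} \approx -0.06724 + 11.754 i$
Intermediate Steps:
$d = \frac{49}{5}$ ($d = 9 + \frac{1}{5} \cdot 4 = 9 + \frac{4}{5} = \frac{49}{5} \approx 9.8$)
$V = -40$ ($V = -2 - 38 = -40$)
$w = - \frac{1000}{841} - 120 i \sqrt{3}$ ($w = - 40 \left(\left(\frac{1}{\frac{49}{5} + 1 \left(-4\right)}\right)^{2} + \sqrt{-11 - 16}\right) = - 40 \left(\left(\frac{1}{\frac{49}{5} - 4}\right)^{2} + \sqrt{-27}\right) = - 40 \left(\left(\frac{1}{\frac{29}{5}}\right)^{2} + 3 i \sqrt{3}\right) = - 40 \left(\left(\frac{5}{29}\right)^{2} + 3 i \sqrt{3}\right) = - 40 \left(\frac{25}{841} + 3 i \sqrt{3}\right) = - \frac{1000}{841} - 120 i \sqrt{3} \approx -1.1891 - 207.85 i$)
$\frac{2443}{w} = \frac{2443}{- \frac{1000}{841} - 120 i \sqrt{3}}$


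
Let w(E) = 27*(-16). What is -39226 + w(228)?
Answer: -39658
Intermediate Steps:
w(E) = -432
-39226 + w(228) = -39226 - 432 = -39658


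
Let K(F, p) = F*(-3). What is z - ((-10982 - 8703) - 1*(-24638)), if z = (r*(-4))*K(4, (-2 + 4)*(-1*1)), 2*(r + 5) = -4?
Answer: -5289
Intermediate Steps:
K(F, p) = -3*F
r = -7 (r = -5 + (1/2)*(-4) = -5 - 2 = -7)
z = -336 (z = (-7*(-4))*(-3*4) = 28*(-12) = -336)
z - ((-10982 - 8703) - 1*(-24638)) = -336 - ((-10982 - 8703) - 1*(-24638)) = -336 - (-19685 + 24638) = -336 - 1*4953 = -336 - 4953 = -5289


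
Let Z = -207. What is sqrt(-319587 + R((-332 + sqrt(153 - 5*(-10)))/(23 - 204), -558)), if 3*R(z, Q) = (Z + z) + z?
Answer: sqrt(-94249891392 - 1086*sqrt(203))/543 ≈ 565.38*I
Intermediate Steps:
R(z, Q) = -69 + 2*z/3 (R(z, Q) = ((-207 + z) + z)/3 = (-207 + 2*z)/3 = -69 + 2*z/3)
sqrt(-319587 + R((-332 + sqrt(153 - 5*(-10)))/(23 - 204), -558)) = sqrt(-319587 + (-69 + 2*((-332 + sqrt(153 - 5*(-10)))/(23 - 204))/3)) = sqrt(-319587 + (-69 + 2*((-332 + sqrt(153 + 50))/(-181))/3)) = sqrt(-319587 + (-69 + 2*((-332 + sqrt(203))*(-1/181))/3)) = sqrt(-319587 + (-69 + 2*(332/181 - sqrt(203)/181)/3)) = sqrt(-319587 + (-69 + (664/543 - 2*sqrt(203)/543))) = sqrt(-319587 + (-36803/543 - 2*sqrt(203)/543)) = sqrt(-173572544/543 - 2*sqrt(203)/543)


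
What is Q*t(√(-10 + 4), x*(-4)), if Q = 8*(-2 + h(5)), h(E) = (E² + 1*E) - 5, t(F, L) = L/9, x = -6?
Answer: 1472/3 ≈ 490.67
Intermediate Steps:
t(F, L) = L/9 (t(F, L) = L*(⅑) = L/9)
h(E) = -5 + E + E² (h(E) = (E² + E) - 5 = (E + E²) - 5 = -5 + E + E²)
Q = 184 (Q = 8*(-2 + (-5 + 5 + 5²)) = 8*(-2 + (-5 + 5 + 25)) = 8*(-2 + 25) = 8*23 = 184)
Q*t(√(-10 + 4), x*(-4)) = 184*((-6*(-4))/9) = 184*((⅑)*24) = 184*(8/3) = 1472/3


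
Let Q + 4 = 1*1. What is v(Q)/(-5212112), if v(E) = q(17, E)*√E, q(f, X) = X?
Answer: 3*I*√3/5212112 ≈ 9.9694e-7*I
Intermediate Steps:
Q = -3 (Q = -4 + 1*1 = -4 + 1 = -3)
v(E) = E^(3/2) (v(E) = E*√E = E^(3/2))
v(Q)/(-5212112) = (-3)^(3/2)/(-5212112) = -3*I*√3*(-1/5212112) = 3*I*√3/5212112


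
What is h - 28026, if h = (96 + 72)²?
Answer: 198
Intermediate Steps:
h = 28224 (h = 168² = 28224)
h - 28026 = 28224 - 28026 = 198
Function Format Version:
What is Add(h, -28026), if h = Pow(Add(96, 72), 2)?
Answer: 198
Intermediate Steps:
h = 28224 (h = Pow(168, 2) = 28224)
Add(h, -28026) = Add(28224, -28026) = 198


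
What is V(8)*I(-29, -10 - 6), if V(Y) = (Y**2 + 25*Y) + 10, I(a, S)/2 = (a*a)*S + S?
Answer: -7382656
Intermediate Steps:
I(a, S) = 2*S + 2*S*a**2 (I(a, S) = 2*((a*a)*S + S) = 2*(a**2*S + S) = 2*(S*a**2 + S) = 2*(S + S*a**2) = 2*S + 2*S*a**2)
V(Y) = 10 + Y**2 + 25*Y
V(8)*I(-29, -10 - 6) = (10 + 8**2 + 25*8)*(2*(-10 - 6)*(1 + (-29)**2)) = (10 + 64 + 200)*(2*(-16)*(1 + 841)) = 274*(2*(-16)*842) = 274*(-26944) = -7382656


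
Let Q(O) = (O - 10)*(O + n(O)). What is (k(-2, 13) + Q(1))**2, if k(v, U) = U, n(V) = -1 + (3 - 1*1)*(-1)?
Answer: 961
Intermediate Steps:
n(V) = -3 (n(V) = -1 + (3 - 1)*(-1) = -1 + 2*(-1) = -1 - 2 = -3)
Q(O) = (-10 + O)*(-3 + O) (Q(O) = (O - 10)*(O - 3) = (-10 + O)*(-3 + O))
(k(-2, 13) + Q(1))**2 = (13 + (30 + 1**2 - 13*1))**2 = (13 + (30 + 1 - 13))**2 = (13 + 18)**2 = 31**2 = 961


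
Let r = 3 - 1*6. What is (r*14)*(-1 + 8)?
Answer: -294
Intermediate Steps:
r = -3 (r = 3 - 6 = -3)
(r*14)*(-1 + 8) = (-3*14)*(-1 + 8) = -42*7 = -294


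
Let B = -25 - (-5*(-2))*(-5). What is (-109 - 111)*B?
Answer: -5500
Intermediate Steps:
B = 25 (B = -25 - 10*(-5) = -25 - 1*(-50) = -25 + 50 = 25)
(-109 - 111)*B = (-109 - 111)*25 = -220*25 = -5500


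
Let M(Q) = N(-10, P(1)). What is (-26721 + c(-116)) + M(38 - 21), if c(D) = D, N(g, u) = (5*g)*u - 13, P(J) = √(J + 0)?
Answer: -26900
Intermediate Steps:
P(J) = √J
N(g, u) = -13 + 5*g*u (N(g, u) = 5*g*u - 13 = -13 + 5*g*u)
M(Q) = -63 (M(Q) = -13 + 5*(-10)*√1 = -13 + 5*(-10)*1 = -13 - 50 = -63)
(-26721 + c(-116)) + M(38 - 21) = (-26721 - 116) - 63 = -26837 - 63 = -26900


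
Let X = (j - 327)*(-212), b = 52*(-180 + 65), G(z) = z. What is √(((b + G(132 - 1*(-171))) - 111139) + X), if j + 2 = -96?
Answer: 2*I*√6679 ≈ 163.45*I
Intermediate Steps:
b = -5980 (b = 52*(-115) = -5980)
j = -98 (j = -2 - 96 = -98)
X = 90100 (X = (-98 - 327)*(-212) = -425*(-212) = 90100)
√(((b + G(132 - 1*(-171))) - 111139) + X) = √(((-5980 + (132 - 1*(-171))) - 111139) + 90100) = √(((-5980 + (132 + 171)) - 111139) + 90100) = √(((-5980 + 303) - 111139) + 90100) = √((-5677 - 111139) + 90100) = √(-116816 + 90100) = √(-26716) = 2*I*√6679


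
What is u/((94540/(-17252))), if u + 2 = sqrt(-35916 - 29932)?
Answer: 8626/23635 - 8626*I*sqrt(16462)/23635 ≈ 0.36497 - 46.827*I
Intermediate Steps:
u = -2 + 2*I*sqrt(16462) (u = -2 + sqrt(-35916 - 29932) = -2 + sqrt(-65848) = -2 + 2*I*sqrt(16462) ≈ -2.0 + 256.61*I)
u/((94540/(-17252))) = (-2 + 2*I*sqrt(16462))/((94540/(-17252))) = (-2 + 2*I*sqrt(16462))/((94540*(-1/17252))) = (-2 + 2*I*sqrt(16462))/(-23635/4313) = (-2 + 2*I*sqrt(16462))*(-4313/23635) = 8626/23635 - 8626*I*sqrt(16462)/23635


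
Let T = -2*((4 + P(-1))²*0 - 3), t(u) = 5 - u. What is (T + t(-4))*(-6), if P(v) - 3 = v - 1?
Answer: -90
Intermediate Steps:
P(v) = 2 + v (P(v) = 3 + (v - 1) = 3 + (-1 + v) = 2 + v)
T = 6 (T = -2*((4 + (2 - 1))²*0 - 3) = -2*((4 + 1)²*0 - 3) = -2*(5²*0 - 3) = -2*(25*0 - 3) = -2*(0 - 3) = -2*(-3) = 6)
(T + t(-4))*(-6) = (6 + (5 - 1*(-4)))*(-6) = (6 + (5 + 4))*(-6) = (6 + 9)*(-6) = 15*(-6) = -90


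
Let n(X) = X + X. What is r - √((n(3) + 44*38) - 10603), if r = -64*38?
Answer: -2432 - 5*I*√357 ≈ -2432.0 - 94.472*I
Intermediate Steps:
n(X) = 2*X
r = -2432
r - √((n(3) + 44*38) - 10603) = -2432 - √((2*3 + 44*38) - 10603) = -2432 - √((6 + 1672) - 10603) = -2432 - √(1678 - 10603) = -2432 - √(-8925) = -2432 - 5*I*√357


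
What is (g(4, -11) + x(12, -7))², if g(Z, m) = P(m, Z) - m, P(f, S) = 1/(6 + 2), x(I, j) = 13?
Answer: 37249/64 ≈ 582.02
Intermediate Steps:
P(f, S) = ⅛ (P(f, S) = 1/8 = ⅛)
g(Z, m) = ⅛ - m
(g(4, -11) + x(12, -7))² = ((⅛ - 1*(-11)) + 13)² = ((⅛ + 11) + 13)² = (89/8 + 13)² = (193/8)² = 37249/64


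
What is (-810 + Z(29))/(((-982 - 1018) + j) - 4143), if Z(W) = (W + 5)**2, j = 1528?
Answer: -346/4615 ≈ -0.074973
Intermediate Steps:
Z(W) = (5 + W)**2
(-810 + Z(29))/(((-982 - 1018) + j) - 4143) = (-810 + (5 + 29)**2)/(((-982 - 1018) + 1528) - 4143) = (-810 + 34**2)/((-2000 + 1528) - 4143) = (-810 + 1156)/(-472 - 4143) = 346/(-4615) = 346*(-1/4615) = -346/4615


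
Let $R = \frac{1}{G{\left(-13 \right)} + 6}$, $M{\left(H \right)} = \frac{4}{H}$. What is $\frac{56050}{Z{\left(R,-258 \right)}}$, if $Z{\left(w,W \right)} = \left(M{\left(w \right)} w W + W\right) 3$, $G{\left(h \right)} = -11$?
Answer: $- \frac{5605}{387} \approx -14.483$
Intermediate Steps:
$R = - \frac{1}{5}$ ($R = \frac{1}{-11 + 6} = \frac{1}{-5} = - \frac{1}{5} \approx -0.2$)
$Z{\left(w,W \right)} = 15 W$ ($Z{\left(w,W \right)} = \left(\frac{4}{w} w W + W\right) 3 = \left(\frac{4}{w} W w + W\right) 3 = \left(4 W + W\right) 3 = 5 W 3 = 15 W$)
$\frac{56050}{Z{\left(R,-258 \right)}} = \frac{56050}{15 \left(-258\right)} = \frac{56050}{-3870} = 56050 \left(- \frac{1}{3870}\right) = - \frac{5605}{387}$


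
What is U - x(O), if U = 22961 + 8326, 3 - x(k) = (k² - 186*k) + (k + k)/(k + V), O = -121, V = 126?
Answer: 341913/5 ≈ 68383.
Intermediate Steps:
x(k) = 3 - k² + 186*k - 2*k/(126 + k) (x(k) = 3 - ((k² - 186*k) + (k + k)/(k + 126)) = 3 - ((k² - 186*k) + (2*k)/(126 + k)) = 3 - ((k² - 186*k) + 2*k/(126 + k)) = 3 - (k² - 186*k + 2*k/(126 + k)) = 3 + (-k² + 186*k - 2*k/(126 + k)) = 3 - k² + 186*k - 2*k/(126 + k))
U = 31287
U - x(O) = 31287 - (378 - 1*(-121)³ + 60*(-121)² + 23437*(-121))/(126 - 121) = 31287 - (378 - 1*(-1771561) + 60*14641 - 2835877)/5 = 31287 - (378 + 1771561 + 878460 - 2835877)/5 = 31287 - (-185478)/5 = 31287 - 1*(-185478/5) = 31287 + 185478/5 = 341913/5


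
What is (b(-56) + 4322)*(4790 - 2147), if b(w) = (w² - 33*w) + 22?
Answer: 24653904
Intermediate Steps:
b(w) = 22 + w² - 33*w
(b(-56) + 4322)*(4790 - 2147) = ((22 + (-56)² - 33*(-56)) + 4322)*(4790 - 2147) = ((22 + 3136 + 1848) + 4322)*2643 = (5006 + 4322)*2643 = 9328*2643 = 24653904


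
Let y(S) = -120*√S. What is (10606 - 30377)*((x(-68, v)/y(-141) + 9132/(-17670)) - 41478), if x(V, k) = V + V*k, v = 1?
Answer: 2415111320872/2945 + 336107*I*√141/2115 ≈ 8.2007e+8 + 1887.0*I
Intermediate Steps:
(10606 - 30377)*((x(-68, v)/y(-141) + 9132/(-17670)) - 41478) = (10606 - 30377)*(((-68*(1 + 1))/((-120*I*√141)) + 9132/(-17670)) - 41478) = -19771*(((-68*2)/((-120*I*√141)) + 9132*(-1/17670)) - 41478) = -19771*((-136*I*√141/16920 - 1522/2945) - 41478) = -19771*((-17*I*√141/2115 - 1522/2945) - 41478) = -19771*((-1522/2945 - 17*I*√141/2115) - 41478) = -19771*(-122154232/2945 - 17*I*√141/2115) = 2415111320872/2945 + 336107*I*√141/2115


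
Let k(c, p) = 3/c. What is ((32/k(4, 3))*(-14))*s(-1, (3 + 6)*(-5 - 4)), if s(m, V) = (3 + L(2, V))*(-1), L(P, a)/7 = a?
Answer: -336896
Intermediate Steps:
L(P, a) = 7*a
s(m, V) = -3 - 7*V (s(m, V) = (3 + 7*V)*(-1) = -3 - 7*V)
((32/k(4, 3))*(-14))*s(-1, (3 + 6)*(-5 - 4)) = ((32/((3/4)))*(-14))*(-3 - 7*(3 + 6)*(-5 - 4)) = ((32/((3*(1/4))))*(-14))*(-3 - 63*(-9)) = ((32/(3/4))*(-14))*(-3 - 7*(-81)) = ((32*(4/3))*(-14))*(-3 + 567) = ((128/3)*(-14))*564 = -1792/3*564 = -336896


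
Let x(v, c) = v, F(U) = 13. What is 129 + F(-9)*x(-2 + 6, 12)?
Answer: 181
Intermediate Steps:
129 + F(-9)*x(-2 + 6, 12) = 129 + 13*(-2 + 6) = 129 + 13*4 = 129 + 52 = 181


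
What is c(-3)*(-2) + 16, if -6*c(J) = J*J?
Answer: 19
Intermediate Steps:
c(J) = -J²/6 (c(J) = -J*J/6 = -J²/6)
c(-3)*(-2) + 16 = -⅙*(-3)²*(-2) + 16 = -⅙*9*(-2) + 16 = -3/2*(-2) + 16 = 3 + 16 = 19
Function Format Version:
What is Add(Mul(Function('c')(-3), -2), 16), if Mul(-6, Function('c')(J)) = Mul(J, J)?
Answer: 19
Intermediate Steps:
Function('c')(J) = Mul(Rational(-1, 6), Pow(J, 2)) (Function('c')(J) = Mul(Rational(-1, 6), Mul(J, J)) = Mul(Rational(-1, 6), Pow(J, 2)))
Add(Mul(Function('c')(-3), -2), 16) = Add(Mul(Mul(Rational(-1, 6), Pow(-3, 2)), -2), 16) = Add(Mul(Mul(Rational(-1, 6), 9), -2), 16) = Add(Mul(Rational(-3, 2), -2), 16) = Add(3, 16) = 19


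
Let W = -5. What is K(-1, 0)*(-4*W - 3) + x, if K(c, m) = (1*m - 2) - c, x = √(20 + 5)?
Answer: -12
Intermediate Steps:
x = 5 (x = √25 = 5)
K(c, m) = -2 + m - c (K(c, m) = (m - 2) - c = (-2 + m) - c = -2 + m - c)
K(-1, 0)*(-4*W - 3) + x = (-2 + 0 - 1*(-1))*(-4*(-5) - 3) + 5 = (-2 + 0 + 1)*(20 - 3) + 5 = -1*17 + 5 = -17 + 5 = -12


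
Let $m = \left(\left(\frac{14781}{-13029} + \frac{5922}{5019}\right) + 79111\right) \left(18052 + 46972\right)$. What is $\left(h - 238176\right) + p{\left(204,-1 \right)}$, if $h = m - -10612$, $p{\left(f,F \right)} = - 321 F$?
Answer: $\frac{5339238862987469}{1037977} \approx 5.1439 \cdot 10^{9}$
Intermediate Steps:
$m = \frac{5339474735994880}{1037977}$ ($m = \left(\left(14781 \left(- \frac{1}{13029}\right) + 5922 \cdot \frac{1}{5019}\right) + 79111\right) 65024 = \left(\left(- \frac{4927}{4343} + \frac{282}{239}\right) + 79111\right) 65024 = \left(\frac{47173}{1037977} + 79111\right) 65024 = \frac{82115445620}{1037977} \cdot 65024 = \frac{5339474735994880}{1037977} \approx 5.1441 \cdot 10^{9}$)
$h = \frac{5339485751006804}{1037977}$ ($h = \frac{5339474735994880}{1037977} - -10612 = \frac{5339474735994880}{1037977} + 10612 = \frac{5339485751006804}{1037977} \approx 5.1441 \cdot 10^{9}$)
$\left(h - 238176\right) + p{\left(204,-1 \right)} = \left(\frac{5339485751006804}{1037977} - 238176\right) - -321 = \left(\frac{5339485751006804}{1037977} - 238176\right) + 321 = \frac{5339238529796852}{1037977} + 321 = \frac{5339238862987469}{1037977}$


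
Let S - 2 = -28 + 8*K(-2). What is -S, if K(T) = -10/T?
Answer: -14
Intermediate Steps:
S = 14 (S = 2 + (-28 + 8*(-10/(-2))) = 2 + (-28 + 8*(-10*(-½))) = 2 + (-28 + 8*5) = 2 + (-28 + 40) = 2 + 12 = 14)
-S = -1*14 = -14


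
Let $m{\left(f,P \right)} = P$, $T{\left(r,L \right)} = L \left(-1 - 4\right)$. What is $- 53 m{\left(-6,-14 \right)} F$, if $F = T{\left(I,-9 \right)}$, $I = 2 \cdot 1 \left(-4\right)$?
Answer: $33390$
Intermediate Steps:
$I = -8$ ($I = 2 \left(-4\right) = -8$)
$T{\left(r,L \right)} = - 5 L$ ($T{\left(r,L \right)} = L \left(-5\right) = - 5 L$)
$F = 45$ ($F = \left(-5\right) \left(-9\right) = 45$)
$- 53 m{\left(-6,-14 \right)} F = \left(-53\right) \left(-14\right) 45 = 742 \cdot 45 = 33390$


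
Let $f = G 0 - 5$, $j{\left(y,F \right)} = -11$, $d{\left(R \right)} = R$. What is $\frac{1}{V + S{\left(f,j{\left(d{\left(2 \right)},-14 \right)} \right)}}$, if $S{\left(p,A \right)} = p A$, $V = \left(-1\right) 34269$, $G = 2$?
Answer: $- \frac{1}{34214} \approx -2.9228 \cdot 10^{-5}$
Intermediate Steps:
$f = -5$ ($f = 2 \cdot 0 - 5 = 0 - 5 = -5$)
$V = -34269$
$S{\left(p,A \right)} = A p$
$\frac{1}{V + S{\left(f,j{\left(d{\left(2 \right)},-14 \right)} \right)}} = \frac{1}{-34269 - -55} = \frac{1}{-34269 + 55} = \frac{1}{-34214} = - \frac{1}{34214}$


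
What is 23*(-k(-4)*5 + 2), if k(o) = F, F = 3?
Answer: -299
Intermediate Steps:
k(o) = 3
23*(-k(-4)*5 + 2) = 23*(-1*3*5 + 2) = 23*(-3*5 + 2) = 23*(-15 + 2) = 23*(-13) = -299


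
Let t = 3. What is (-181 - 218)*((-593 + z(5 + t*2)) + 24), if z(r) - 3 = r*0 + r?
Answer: 221445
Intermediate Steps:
z(r) = 3 + r (z(r) = 3 + (r*0 + r) = 3 + (0 + r) = 3 + r)
(-181 - 218)*((-593 + z(5 + t*2)) + 24) = (-181 - 218)*((-593 + (3 + (5 + 3*2))) + 24) = -399*((-593 + (3 + (5 + 6))) + 24) = -399*((-593 + (3 + 11)) + 24) = -399*((-593 + 14) + 24) = -399*(-579 + 24) = -399*(-555) = 221445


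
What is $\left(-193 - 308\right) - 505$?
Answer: $-1006$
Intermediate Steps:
$\left(-193 - 308\right) - 505 = -501 - 505 = -1006$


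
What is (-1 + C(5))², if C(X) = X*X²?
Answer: 15376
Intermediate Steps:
C(X) = X³
(-1 + C(5))² = (-1 + 5³)² = (-1 + 125)² = 124² = 15376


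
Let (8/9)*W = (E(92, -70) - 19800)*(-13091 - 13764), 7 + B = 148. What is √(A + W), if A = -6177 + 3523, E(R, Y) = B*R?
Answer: √825136114/2 ≈ 14363.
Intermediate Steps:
B = 141 (B = -7 + 148 = 141)
E(R, Y) = 141*R
W = 412573365/2 (W = 9*((141*92 - 19800)*(-13091 - 13764))/8 = 9*((12972 - 19800)*(-26855))/8 = 9*(-6828*(-26855))/8 = (9/8)*183365940 = 412573365/2 ≈ 2.0629e+8)
A = -2654
√(A + W) = √(-2654 + 412573365/2) = √(412568057/2) = √825136114/2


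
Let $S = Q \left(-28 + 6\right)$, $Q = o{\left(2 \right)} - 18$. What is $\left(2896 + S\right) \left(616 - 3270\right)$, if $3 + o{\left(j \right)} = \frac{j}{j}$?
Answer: $-8853744$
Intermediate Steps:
$o{\left(j \right)} = -2$ ($o{\left(j \right)} = -3 + \frac{j}{j} = -3 + 1 = -2$)
$Q = -20$ ($Q = -2 - 18 = -20$)
$S = 440$ ($S = - 20 \left(-28 + 6\right) = \left(-20\right) \left(-22\right) = 440$)
$\left(2896 + S\right) \left(616 - 3270\right) = \left(2896 + 440\right) \left(616 - 3270\right) = 3336 \left(-2654\right) = -8853744$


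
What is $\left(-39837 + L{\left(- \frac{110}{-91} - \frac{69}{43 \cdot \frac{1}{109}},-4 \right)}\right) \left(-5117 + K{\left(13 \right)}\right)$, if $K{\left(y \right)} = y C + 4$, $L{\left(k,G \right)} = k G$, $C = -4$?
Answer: $\frac{791089255405}{3913} \approx 2.0217 \cdot 10^{8}$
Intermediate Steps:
$L{\left(k,G \right)} = G k$
$K{\left(y \right)} = 4 - 4 y$ ($K{\left(y \right)} = y \left(-4\right) + 4 = - 4 y + 4 = 4 - 4 y$)
$\left(-39837 + L{\left(- \frac{110}{-91} - \frac{69}{43 \cdot \frac{1}{109}},-4 \right)}\right) \left(-5117 + K{\left(13 \right)}\right) = \left(-39837 - 4 \left(- \frac{110}{-91} - \frac{69}{43 \cdot \frac{1}{109}}\right)\right) \left(-5117 + \left(4 - 52\right)\right) = \left(-39837 - 4 \left(\left(-110\right) \left(- \frac{1}{91}\right) - \frac{69}{43 \cdot \frac{1}{109}}\right)\right) \left(-5117 + \left(4 - 52\right)\right) = \left(-39837 - 4 \left(\frac{110}{91} - \frac{69}{\frac{43}{109}}\right)\right) \left(-5117 - 48\right) = \left(-39837 - 4 \left(\frac{110}{91} - \frac{7521}{43}\right)\right) \left(-5165\right) = \left(-39837 - - \frac{2718724}{3913}\right) \left(-5165\right) = \left(-39837 + \frac{2718724}{3913}\right) \left(-5165\right) = \left(- \frac{153163457}{3913}\right) \left(-5165\right) = \frac{791089255405}{3913}$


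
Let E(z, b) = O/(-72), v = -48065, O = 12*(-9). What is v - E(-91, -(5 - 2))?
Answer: -96133/2 ≈ -48067.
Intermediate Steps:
O = -108
E(z, b) = 3/2 (E(z, b) = -108/(-72) = -108*(-1/72) = 3/2)
v - E(-91, -(5 - 2)) = -48065 - 1*3/2 = -48065 - 3/2 = -96133/2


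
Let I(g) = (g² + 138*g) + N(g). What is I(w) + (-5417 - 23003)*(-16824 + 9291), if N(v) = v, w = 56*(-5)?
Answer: 214127340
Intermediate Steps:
w = -280
I(g) = g² + 139*g (I(g) = (g² + 138*g) + g = g² + 139*g)
I(w) + (-5417 - 23003)*(-16824 + 9291) = -280*(139 - 280) + (-5417 - 23003)*(-16824 + 9291) = -280*(-141) - 28420*(-7533) = 39480 + 214087860 = 214127340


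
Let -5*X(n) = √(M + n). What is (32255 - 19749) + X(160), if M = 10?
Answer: 12506 - √170/5 ≈ 12503.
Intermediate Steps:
X(n) = -√(10 + n)/5
(32255 - 19749) + X(160) = (32255 - 19749) - √(10 + 160)/5 = 12506 - √170/5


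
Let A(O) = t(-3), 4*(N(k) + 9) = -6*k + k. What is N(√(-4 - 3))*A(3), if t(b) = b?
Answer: 27 + 15*I*√7/4 ≈ 27.0 + 9.9216*I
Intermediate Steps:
N(k) = -9 - 5*k/4 (N(k) = -9 + (-6*k + k)/4 = -9 + (-5*k)/4 = -9 - 5*k/4)
A(O) = -3
N(√(-4 - 3))*A(3) = (-9 - 5*√(-4 - 3)/4)*(-3) = (-9 - 5*I*√7/4)*(-3) = 27 + 15*I*√7/4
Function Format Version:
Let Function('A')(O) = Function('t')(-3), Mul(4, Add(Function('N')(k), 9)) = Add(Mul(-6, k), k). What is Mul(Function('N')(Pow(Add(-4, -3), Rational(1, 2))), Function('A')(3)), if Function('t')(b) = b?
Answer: Add(27, Mul(Rational(15, 4), I, Pow(7, Rational(1, 2)))) ≈ Add(27.000, Mul(9.9216, I))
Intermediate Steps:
Function('N')(k) = Add(-9, Mul(Rational(-5, 4), k)) (Function('N')(k) = Add(-9, Mul(Rational(1, 4), Add(Mul(-6, k), k))) = Add(-9, Mul(Rational(1, 4), Mul(-5, k))) = Add(-9, Mul(Rational(-5, 4), k)))
Function('A')(O) = -3
Mul(Function('N')(Pow(Add(-4, -3), Rational(1, 2))), Function('A')(3)) = Mul(Add(-9, Mul(Rational(-5, 4), Pow(Add(-4, -3), Rational(1, 2)))), -3) = Mul(Add(-9, Mul(Rational(-5, 4), Pow(-7, Rational(1, 2)))), -3) = Mul(Add(-9, Mul(Rational(-5, 4), Mul(I, Pow(7, Rational(1, 2))))), -3) = Mul(Add(-9, Mul(Rational(-5, 4), I, Pow(7, Rational(1, 2)))), -3) = Add(27, Mul(Rational(15, 4), I, Pow(7, Rational(1, 2))))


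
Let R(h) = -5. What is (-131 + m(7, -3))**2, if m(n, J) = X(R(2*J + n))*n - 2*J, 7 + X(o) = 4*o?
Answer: 98596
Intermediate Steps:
X(o) = -7 + 4*o
m(n, J) = -27*n - 2*J (m(n, J) = (-7 + 4*(-5))*n - 2*J = (-7 - 20)*n - 2*J = -27*n - 2*J)
(-131 + m(7, -3))**2 = (-131 + (-27*7 - 2*(-3)))**2 = (-131 + (-189 + 6))**2 = (-131 - 183)**2 = (-314)**2 = 98596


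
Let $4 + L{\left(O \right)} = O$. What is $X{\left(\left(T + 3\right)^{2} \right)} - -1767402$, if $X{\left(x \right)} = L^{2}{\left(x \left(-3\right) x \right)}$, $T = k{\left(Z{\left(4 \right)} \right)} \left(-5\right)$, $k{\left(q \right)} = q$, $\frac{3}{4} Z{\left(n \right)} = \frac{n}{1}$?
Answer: $\frac{645760308616579}{729} \approx 8.8582 \cdot 10^{11}$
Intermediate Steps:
$Z{\left(n \right)} = \frac{4 n}{3}$ ($Z{\left(n \right)} = \frac{4 \frac{n}{1}}{3} = \frac{4 n 1}{3} = \frac{4 n}{3}$)
$L{\left(O \right)} = -4 + O$
$T = - \frac{80}{3}$ ($T = \frac{4}{3} \cdot 4 \left(-5\right) = \frac{16}{3} \left(-5\right) = - \frac{80}{3} \approx -26.667$)
$X{\left(x \right)} = \left(-4 - 3 x^{2}\right)^{2}$ ($X{\left(x \right)} = \left(-4 + x \left(-3\right) x\right)^{2} = \left(-4 + - 3 x x\right)^{2} = \left(-4 - 3 x^{2}\right)^{2}$)
$X{\left(\left(T + 3\right)^{2} \right)} - -1767402 = \left(4 + 3 \left(\left(- \frac{80}{3} + 3\right)^{2}\right)^{2}\right)^{2} - -1767402 = \left(4 + 3 \left(\left(- \frac{71}{3}\right)^{2}\right)^{2}\right)^{2} + 1767402 = \left(4 + 3 \left(\frac{5041}{9}\right)^{2}\right)^{2} + 1767402 = \left(4 + 3 \cdot \frac{25411681}{81}\right)^{2} + 1767402 = \left(4 + \frac{25411681}{27}\right)^{2} + 1767402 = \left(\frac{25411789}{27}\right)^{2} + 1767402 = \frac{645759020180521}{729} + 1767402 = \frac{645760308616579}{729}$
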